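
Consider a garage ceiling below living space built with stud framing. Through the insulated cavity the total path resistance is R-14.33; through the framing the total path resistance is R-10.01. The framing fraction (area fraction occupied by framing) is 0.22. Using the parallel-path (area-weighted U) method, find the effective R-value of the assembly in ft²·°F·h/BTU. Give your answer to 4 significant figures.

13.09 ft²·°F·h/BTU

U_eff = 0.78/14.33 + 0.22/10.01 = 0.054431 + 0.021978 = 0.076409
R_eff = 1/U_eff = 13.087 ft²·°F·h/BTU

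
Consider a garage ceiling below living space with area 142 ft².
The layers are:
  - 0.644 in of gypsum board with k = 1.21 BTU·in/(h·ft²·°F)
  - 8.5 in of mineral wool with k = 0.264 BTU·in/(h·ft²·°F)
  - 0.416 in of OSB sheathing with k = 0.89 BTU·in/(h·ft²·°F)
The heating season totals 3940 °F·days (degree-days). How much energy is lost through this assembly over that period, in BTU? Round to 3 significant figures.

0.644/1.21 = 0.5322
8.5/0.264 = 32.2
0.416/0.89 = 0.4674
R_total = 0.5322 + 32.2 + 0.4674 = 33.2 ft²·°F·h/BTU
E = A × HDD × 24 / R = 142 × 3940 × 24 / 33.2 = 404500 BTU

404000 BTU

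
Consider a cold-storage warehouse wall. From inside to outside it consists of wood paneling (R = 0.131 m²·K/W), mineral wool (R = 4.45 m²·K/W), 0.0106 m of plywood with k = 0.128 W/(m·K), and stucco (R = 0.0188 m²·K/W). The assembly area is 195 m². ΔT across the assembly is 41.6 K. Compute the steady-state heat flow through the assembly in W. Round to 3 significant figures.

0.0106/0.128 = 0.08281
R_total = 0.131 + 4.45 + 0.08281 + 0.0188 = 4.683 m²·K/W
Q = A·ΔT/R = 195 × 41.6 / 4.683 = 1732 W

1730 W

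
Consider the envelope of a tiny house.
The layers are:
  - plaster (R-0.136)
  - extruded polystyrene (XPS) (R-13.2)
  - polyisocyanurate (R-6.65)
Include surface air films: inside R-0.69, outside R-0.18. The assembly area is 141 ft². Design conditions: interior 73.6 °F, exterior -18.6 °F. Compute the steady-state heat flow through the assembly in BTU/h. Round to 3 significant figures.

623 BTU/h

R_total = 0.69 + 0.136 + 13.2 + 6.65 + 0.18 = 20.86 ft²·°F·h/BTU
Q = A·ΔT/R = 141 × (73.6 − (-18.6)) / 20.86 = 623.3 BTU/h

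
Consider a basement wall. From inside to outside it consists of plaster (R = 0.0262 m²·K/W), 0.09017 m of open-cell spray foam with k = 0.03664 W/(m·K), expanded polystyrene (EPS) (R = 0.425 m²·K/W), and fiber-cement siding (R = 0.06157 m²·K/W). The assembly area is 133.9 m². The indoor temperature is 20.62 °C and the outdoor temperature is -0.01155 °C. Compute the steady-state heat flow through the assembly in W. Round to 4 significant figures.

929.0 W

0.09017/0.03664 = 2.461
R_total = 0.0262 + 2.461 + 0.425 + 0.06157 = 2.9737 m²·K/W
Q = A·ΔT/R = 133.9 × (20.62 − (-0.01155)) / 2.9737 = 928.99 W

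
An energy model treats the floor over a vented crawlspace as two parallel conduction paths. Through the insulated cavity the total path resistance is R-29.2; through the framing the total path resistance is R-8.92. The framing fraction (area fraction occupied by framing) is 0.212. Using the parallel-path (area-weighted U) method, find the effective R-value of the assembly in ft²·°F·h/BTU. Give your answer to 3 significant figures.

19.7 ft²·°F·h/BTU

U_eff = 0.788/29.2 + 0.212/8.92 = 0.02699 + 0.02377 = 0.05075
R_eff = 1/U_eff = 19.7 ft²·°F·h/BTU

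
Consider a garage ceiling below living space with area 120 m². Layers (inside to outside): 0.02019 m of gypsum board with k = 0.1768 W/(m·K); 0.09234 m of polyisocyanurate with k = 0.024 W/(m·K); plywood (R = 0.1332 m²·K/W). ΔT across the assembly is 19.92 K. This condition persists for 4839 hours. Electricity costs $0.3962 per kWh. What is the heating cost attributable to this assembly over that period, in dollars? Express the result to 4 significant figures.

1119 dollars

0.02019/0.1768 = 0.1142
0.09234/0.024 = 3.8475
R_total = 0.1142 + 3.8475 + 0.1332 = 4.0949 m²·K/W
Q = 120 × 19.92 / 4.0949 = 583.75 W
E = 583.75 W × 4839 h / 1000 = 2824.8 kWh
Cost = 2824.8 × 0.3962 = $1119.2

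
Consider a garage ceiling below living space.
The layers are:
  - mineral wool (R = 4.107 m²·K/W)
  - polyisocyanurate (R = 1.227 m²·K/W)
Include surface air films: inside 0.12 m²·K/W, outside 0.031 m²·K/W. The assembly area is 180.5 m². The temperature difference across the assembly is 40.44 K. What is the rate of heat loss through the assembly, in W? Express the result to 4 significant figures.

1331 W

R_total = 0.12 + 4.107 + 1.227 + 0.031 = 5.485 m²·K/W
Q = A·ΔT/R = 180.5 × 40.44 / 5.485 = 1330.8 W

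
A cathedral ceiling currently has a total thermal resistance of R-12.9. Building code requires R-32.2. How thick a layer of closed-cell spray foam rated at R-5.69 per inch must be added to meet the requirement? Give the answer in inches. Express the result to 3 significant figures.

3.39 in

ΔR = 32.2 − 12.9 = 19.3 ft²·°F·h/BTU
L = ΔR / (R/in) = 19.3/5.69 = 3.392 in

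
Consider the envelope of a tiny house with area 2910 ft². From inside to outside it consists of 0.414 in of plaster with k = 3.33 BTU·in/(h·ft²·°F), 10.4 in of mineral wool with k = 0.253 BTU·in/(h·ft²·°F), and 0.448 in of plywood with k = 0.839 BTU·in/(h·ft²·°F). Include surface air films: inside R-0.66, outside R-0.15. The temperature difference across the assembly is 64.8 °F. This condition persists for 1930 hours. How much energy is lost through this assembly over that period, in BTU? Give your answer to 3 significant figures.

0.414/3.33 = 0.1243
10.4/0.253 = 41.11
0.448/0.839 = 0.534
R_total = 0.66 + 0.1243 + 41.11 + 0.534 + 0.15 = 42.58 ft²·°F·h/BTU
Q = 2910 × 64.8 / 42.58 = 4429 BTU/h
E = 4429 × 1930 = 8548000 BTU

8550000 BTU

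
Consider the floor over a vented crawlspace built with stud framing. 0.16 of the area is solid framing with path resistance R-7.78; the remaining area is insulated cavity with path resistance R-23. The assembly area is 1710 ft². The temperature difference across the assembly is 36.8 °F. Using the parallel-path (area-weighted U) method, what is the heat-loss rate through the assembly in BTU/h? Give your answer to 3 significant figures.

U_eff = 0.84/23 + 0.16/7.78 = 0.03652 + 0.02057 = 0.05709
R_eff = 1/U_eff = 17.52 ft²·°F·h/BTU
Q = 1710 × 36.8 / 17.52 = 3592 BTU/h

3590 BTU/h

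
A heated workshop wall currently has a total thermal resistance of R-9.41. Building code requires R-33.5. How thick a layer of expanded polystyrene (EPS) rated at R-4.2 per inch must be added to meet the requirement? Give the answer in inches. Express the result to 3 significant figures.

ΔR = 33.5 − 9.41 = 24.09 ft²·°F·h/BTU
L = ΔR / (R/in) = 24.09/4.2 = 5.736 in

5.74 in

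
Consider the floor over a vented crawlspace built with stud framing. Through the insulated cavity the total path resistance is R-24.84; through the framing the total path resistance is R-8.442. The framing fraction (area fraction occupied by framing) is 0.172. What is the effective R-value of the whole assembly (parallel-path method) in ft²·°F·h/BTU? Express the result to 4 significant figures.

U_eff = 0.828/24.84 + 0.172/8.442 = 0.033333 + 0.020374 = 0.053708
R_eff = 1/U_eff = 18.619 ft²·°F·h/BTU

18.62 ft²·°F·h/BTU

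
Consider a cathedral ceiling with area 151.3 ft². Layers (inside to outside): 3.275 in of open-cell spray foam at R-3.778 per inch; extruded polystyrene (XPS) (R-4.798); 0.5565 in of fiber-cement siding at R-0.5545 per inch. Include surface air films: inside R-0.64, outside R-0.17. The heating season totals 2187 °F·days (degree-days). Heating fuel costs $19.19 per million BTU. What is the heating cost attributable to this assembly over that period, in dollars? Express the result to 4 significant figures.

8.332 dollars

3.275 × 3.778 = 12.373
0.5565 × 0.5545 = 0.30858
R_total = 0.64 + 12.373 + 4.798 + 0.30858 + 0.17 = 18.29 ft²·°F·h/BTU
E = A × HDD × 24 / R = 151.3 × 2187 × 24 / 18.29 = 434210 BTU
Cost = 434210/10⁶ × 19.19 = $8.3324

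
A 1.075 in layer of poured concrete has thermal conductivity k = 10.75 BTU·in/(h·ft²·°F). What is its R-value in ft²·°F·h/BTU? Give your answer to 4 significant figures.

R = L/k = 1.075/10.75 = 0.1 ft²·°F·h/BTU

0.1000 ft²·°F·h/BTU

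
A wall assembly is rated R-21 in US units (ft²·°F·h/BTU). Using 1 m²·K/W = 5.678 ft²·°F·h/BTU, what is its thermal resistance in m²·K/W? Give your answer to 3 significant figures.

3.70 m²·K/W

R_SI = 21/5.678 = 3.698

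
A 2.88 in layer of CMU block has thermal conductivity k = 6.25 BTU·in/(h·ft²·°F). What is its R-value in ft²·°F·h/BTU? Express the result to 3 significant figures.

0.461 ft²·°F·h/BTU

R = L/k = 2.88/6.25 = 0.4608 ft²·°F·h/BTU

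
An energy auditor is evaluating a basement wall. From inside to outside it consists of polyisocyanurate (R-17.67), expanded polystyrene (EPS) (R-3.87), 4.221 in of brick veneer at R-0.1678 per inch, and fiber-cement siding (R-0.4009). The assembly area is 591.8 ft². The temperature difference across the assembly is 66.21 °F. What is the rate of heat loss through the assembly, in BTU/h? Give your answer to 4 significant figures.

4.221 × 0.1678 = 0.70828
R_total = 17.67 + 3.87 + 0.70828 + 0.4009 = 22.649 ft²·°F·h/BTU
Q = A·ΔT/R = 591.8 × 66.21 / 22.649 = 1730 BTU/h

1730 BTU/h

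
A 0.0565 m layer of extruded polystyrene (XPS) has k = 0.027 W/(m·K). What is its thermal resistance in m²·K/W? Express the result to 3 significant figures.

2.09 m²·K/W

R = L/k = 0.0565/0.027 = 2.093 m²·K/W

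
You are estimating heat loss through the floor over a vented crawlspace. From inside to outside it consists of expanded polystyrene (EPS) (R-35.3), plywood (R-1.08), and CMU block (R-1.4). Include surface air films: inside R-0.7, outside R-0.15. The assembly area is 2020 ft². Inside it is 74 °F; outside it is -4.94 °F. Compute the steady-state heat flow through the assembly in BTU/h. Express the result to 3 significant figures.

4130 BTU/h

R_total = 0.7 + 35.3 + 1.08 + 1.4 + 0.15 = 38.63 ft²·°F·h/BTU
Q = A·ΔT/R = 2020 × (74 − (-4.94)) / 38.63 = 4128 BTU/h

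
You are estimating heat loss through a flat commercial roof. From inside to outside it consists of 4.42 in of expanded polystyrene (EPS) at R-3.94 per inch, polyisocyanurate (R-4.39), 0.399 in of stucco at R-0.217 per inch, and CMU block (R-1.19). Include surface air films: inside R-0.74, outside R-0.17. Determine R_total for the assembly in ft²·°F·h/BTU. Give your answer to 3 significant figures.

4.42 × 3.94 = 17.41
0.399 × 0.217 = 0.08658
R_total = 0.74 + 17.41 + 4.39 + 0.08658 + 1.19 + 0.17 = 23.99 ft²·°F·h/BTU

24.0 ft²·°F·h/BTU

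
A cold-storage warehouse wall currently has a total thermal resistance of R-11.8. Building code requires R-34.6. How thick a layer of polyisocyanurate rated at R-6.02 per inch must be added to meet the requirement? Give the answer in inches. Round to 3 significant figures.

3.79 in

ΔR = 34.6 − 11.8 = 22.8 ft²·°F·h/BTU
L = ΔR / (R/in) = 22.8/6.02 = 3.787 in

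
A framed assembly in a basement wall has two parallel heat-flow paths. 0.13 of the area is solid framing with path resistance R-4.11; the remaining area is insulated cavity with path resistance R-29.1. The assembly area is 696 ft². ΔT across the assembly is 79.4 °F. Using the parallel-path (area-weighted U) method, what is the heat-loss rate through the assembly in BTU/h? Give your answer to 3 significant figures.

U_eff = 0.87/29.1 + 0.13/4.11 = 0.0299 + 0.03163 = 0.06153
R_eff = 1/U_eff = 16.25 ft²·°F·h/BTU
Q = 696 × 79.4 / 16.25 = 3400 BTU/h

3400 BTU/h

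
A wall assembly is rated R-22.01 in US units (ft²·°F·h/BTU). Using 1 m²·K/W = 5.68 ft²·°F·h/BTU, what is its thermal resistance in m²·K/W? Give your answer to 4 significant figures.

R_SI = 22.01/5.68 = 3.875

3.875 m²·K/W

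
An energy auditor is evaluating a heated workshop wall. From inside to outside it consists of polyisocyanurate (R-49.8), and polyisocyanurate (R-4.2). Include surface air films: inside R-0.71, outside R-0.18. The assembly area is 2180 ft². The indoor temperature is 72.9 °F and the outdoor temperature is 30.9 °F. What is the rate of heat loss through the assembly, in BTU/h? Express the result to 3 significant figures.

R_total = 0.71 + 49.8 + 4.2 + 0.18 = 54.89 ft²·°F·h/BTU
Q = A·ΔT/R = 2180 × (72.9 − 30.9) / 54.89 = 1668 BTU/h

1670 BTU/h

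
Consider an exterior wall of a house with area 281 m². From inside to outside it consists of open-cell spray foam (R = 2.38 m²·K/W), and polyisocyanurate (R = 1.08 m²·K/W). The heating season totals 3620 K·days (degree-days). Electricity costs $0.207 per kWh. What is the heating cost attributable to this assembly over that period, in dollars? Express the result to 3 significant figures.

R_total = 2.38 + 1.08 = 3.46 m²·K/W
E = A × HDD × 24 / R / 1000 = 281 × 3620 × 24 / 3.46 / 1000 = 7056 kWh
Cost = 7056 × 0.207 = $1461

1460 dollars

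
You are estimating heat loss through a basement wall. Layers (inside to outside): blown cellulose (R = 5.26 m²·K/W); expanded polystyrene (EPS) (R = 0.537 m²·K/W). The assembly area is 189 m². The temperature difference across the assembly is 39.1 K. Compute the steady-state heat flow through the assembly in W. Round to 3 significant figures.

R_total = 5.26 + 0.537 = 5.797 m²·K/W
Q = A·ΔT/R = 189 × 39.1 / 5.797 = 1275 W

1270 W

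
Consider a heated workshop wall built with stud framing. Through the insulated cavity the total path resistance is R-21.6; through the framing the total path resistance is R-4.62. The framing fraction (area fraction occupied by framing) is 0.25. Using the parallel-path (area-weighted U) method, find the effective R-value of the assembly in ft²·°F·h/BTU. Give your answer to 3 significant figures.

U_eff = 0.75/21.6 + 0.25/4.62 = 0.03472 + 0.05411 = 0.08883
R_eff = 1/U_eff = 11.26 ft²·°F·h/BTU

11.3 ft²·°F·h/BTU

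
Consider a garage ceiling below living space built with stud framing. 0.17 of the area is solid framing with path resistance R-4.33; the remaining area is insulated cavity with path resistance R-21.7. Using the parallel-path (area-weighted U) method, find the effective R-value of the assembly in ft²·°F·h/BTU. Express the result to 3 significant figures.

U_eff = 0.83/21.7 + 0.17/4.33 = 0.03825 + 0.03926 = 0.07751
R_eff = 1/U_eff = 12.9 ft²·°F·h/BTU

12.9 ft²·°F·h/BTU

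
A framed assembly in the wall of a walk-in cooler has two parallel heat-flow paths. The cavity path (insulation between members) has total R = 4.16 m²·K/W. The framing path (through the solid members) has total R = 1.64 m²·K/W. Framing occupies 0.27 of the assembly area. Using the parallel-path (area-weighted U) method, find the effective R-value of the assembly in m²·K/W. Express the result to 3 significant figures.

2.94 m²·K/W

U_eff = 0.73/4.16 + 0.27/1.64 = 0.1755 + 0.1646 = 0.3401
R_eff = 1/U_eff = 2.94 m²·K/W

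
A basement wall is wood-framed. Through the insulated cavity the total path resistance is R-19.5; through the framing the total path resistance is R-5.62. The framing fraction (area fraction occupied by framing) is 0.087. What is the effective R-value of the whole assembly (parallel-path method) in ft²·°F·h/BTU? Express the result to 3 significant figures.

U_eff = 0.913/19.5 + 0.087/5.62 = 0.04682 + 0.01548 = 0.0623
R_eff = 1/U_eff = 16.05 ft²·°F·h/BTU

16.1 ft²·°F·h/BTU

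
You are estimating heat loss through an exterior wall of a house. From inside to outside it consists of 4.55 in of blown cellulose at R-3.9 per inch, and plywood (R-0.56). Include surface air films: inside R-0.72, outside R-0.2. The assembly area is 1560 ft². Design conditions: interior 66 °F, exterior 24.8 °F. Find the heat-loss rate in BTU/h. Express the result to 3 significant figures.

3340 BTU/h

4.55 × 3.9 = 17.74
R_total = 0.72 + 17.74 + 0.56 + 0.2 = 19.22 ft²·°F·h/BTU
Q = A·ΔT/R = 1560 × (66 − 24.8) / 19.22 = 3343 BTU/h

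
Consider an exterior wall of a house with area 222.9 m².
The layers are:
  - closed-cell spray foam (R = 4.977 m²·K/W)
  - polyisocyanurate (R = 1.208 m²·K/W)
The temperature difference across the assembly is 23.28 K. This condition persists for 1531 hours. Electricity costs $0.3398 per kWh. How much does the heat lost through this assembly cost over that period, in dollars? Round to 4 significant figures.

R_total = 4.977 + 1.208 = 6.185 m²·K/W
Q = 222.9 × 23.28 / 6.185 = 838.98 W
E = 838.98 W × 1531 h / 1000 = 1284.5 kWh
Cost = 1284.5 × 0.3398 = $436.47

436.5 dollars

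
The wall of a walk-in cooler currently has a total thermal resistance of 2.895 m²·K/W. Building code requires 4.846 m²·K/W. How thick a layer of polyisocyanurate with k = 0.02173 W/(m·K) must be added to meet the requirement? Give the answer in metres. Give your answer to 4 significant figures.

0.04240 m

ΔR = 4.846 − 2.895 = 1.951 m²·K/W
L = ΔR × k = 1.951 × 0.02173 = 0.042395 m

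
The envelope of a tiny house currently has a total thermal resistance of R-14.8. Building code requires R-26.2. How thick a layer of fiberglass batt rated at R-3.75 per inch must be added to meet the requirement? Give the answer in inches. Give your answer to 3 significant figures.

3.04 in

ΔR = 26.2 − 14.8 = 11.4 ft²·°F·h/BTU
L = ΔR / (R/in) = 11.4/3.75 = 3.04 in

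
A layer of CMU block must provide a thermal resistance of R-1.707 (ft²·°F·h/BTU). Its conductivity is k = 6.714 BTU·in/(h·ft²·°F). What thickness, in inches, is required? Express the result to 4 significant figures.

11.46 in

L = R × k = 1.707 × 6.714 = 11.461 in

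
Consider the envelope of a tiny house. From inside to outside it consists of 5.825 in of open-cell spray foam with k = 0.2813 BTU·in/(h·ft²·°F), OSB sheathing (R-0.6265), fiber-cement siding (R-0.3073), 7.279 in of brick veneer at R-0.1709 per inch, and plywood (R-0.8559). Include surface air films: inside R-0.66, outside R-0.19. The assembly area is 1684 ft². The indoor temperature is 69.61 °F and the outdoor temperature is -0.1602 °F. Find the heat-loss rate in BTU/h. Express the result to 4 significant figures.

5.825/0.2813 = 20.707
7.279 × 0.1709 = 1.244
R_total = 0.66 + 20.707 + 0.6265 + 0.3073 + 1.244 + 0.8559 + 0.19 = 24.591 ft²·°F·h/BTU
Q = A·ΔT/R = 1684 × (69.61 − (-0.1602)) / 24.591 = 4777.9 BTU/h

4778 BTU/h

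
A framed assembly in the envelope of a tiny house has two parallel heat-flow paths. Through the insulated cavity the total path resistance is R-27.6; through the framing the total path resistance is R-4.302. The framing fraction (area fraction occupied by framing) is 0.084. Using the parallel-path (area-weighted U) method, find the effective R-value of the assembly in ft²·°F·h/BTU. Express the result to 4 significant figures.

18.97 ft²·°F·h/BTU

U_eff = 0.916/27.6 + 0.084/4.302 = 0.033188 + 0.019526 = 0.052714
R_eff = 1/U_eff = 18.97 ft²·°F·h/BTU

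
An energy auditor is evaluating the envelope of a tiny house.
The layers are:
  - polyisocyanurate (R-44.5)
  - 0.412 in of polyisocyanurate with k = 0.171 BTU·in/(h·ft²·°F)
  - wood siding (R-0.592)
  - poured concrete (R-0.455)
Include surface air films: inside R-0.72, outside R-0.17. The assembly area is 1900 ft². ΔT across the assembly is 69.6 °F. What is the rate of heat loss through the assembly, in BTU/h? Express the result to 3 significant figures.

0.412/0.171 = 2.409
R_total = 0.72 + 44.5 + 2.409 + 0.592 + 0.455 + 0.17 = 48.85 ft²·°F·h/BTU
Q = A·ΔT/R = 1900 × 69.6 / 48.85 = 2707 BTU/h

2710 BTU/h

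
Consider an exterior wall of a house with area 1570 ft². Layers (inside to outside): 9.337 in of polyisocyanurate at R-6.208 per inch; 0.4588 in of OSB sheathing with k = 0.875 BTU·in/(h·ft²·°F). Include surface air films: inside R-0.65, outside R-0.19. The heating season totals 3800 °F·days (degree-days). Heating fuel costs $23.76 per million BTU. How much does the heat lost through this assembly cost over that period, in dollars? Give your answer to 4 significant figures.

57.34 dollars

9.337 × 6.208 = 57.964
0.4588/0.875 = 0.52434
R_total = 0.65 + 57.964 + 0.52434 + 0.19 = 59.328 ft²·°F·h/BTU
E = A × HDD × 24 / R = 1570 × 3800 × 24 / 59.328 = 2413400 BTU
Cost = 2413400/10⁶ × 23.76 = $57.343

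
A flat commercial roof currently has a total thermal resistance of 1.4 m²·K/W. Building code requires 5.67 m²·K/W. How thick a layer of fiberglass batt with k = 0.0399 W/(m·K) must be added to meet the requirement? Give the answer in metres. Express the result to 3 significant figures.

ΔR = 5.67 − 1.4 = 4.27 m²·K/W
L = ΔR × k = 4.27 × 0.0399 = 0.1704 m

0.170 m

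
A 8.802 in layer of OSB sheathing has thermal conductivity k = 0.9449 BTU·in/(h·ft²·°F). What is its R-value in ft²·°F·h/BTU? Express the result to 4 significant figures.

R = L/k = 8.802/0.9449 = 9.3153 ft²·°F·h/BTU

9.315 ft²·°F·h/BTU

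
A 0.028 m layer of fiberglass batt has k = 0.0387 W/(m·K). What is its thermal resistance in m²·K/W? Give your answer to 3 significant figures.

0.724 m²·K/W

R = L/k = 0.028/0.0387 = 0.7235 m²·K/W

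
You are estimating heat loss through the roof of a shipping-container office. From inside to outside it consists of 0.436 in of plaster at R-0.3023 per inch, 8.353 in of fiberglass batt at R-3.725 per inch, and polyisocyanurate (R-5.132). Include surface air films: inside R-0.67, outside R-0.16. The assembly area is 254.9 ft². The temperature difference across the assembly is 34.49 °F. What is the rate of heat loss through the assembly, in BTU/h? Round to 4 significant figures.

0.436 × 0.3023 = 0.1318
8.353 × 3.725 = 31.115
R_total = 0.67 + 0.1318 + 31.115 + 5.132 + 0.16 = 37.209 ft²·°F·h/BTU
Q = A·ΔT/R = 254.9 × 34.49 / 37.209 = 236.28 BTU/h

236.3 BTU/h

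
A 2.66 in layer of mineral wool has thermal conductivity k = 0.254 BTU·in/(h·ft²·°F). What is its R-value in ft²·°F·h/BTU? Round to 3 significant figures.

R = L/k = 2.66/0.254 = 10.47 ft²·°F·h/BTU

10.5 ft²·°F·h/BTU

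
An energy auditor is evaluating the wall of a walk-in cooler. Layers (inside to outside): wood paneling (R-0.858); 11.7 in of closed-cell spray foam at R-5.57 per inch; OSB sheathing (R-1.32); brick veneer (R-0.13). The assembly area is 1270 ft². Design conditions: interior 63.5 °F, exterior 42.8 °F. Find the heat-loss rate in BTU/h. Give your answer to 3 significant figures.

11.7 × 5.57 = 65.17
R_total = 0.858 + 65.17 + 1.32 + 0.13 = 67.48 ft²·°F·h/BTU
Q = A·ΔT/R = 1270 × (63.5 − 42.8) / 67.48 = 389.6 BTU/h

390 BTU/h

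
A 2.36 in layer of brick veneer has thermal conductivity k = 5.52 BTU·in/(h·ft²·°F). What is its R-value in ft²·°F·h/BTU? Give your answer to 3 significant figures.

0.428 ft²·°F·h/BTU

R = L/k = 2.36/5.52 = 0.4275 ft²·°F·h/BTU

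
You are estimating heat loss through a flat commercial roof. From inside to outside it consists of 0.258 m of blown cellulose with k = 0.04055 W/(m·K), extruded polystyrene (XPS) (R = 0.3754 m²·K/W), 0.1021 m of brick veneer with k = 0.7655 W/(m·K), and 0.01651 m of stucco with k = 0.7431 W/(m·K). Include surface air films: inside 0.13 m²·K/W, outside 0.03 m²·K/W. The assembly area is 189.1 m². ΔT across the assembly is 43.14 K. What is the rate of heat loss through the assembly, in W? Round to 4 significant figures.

0.258/0.04055 = 6.3625
0.1021/0.7655 = 0.13338
0.01651/0.7431 = 0.022218
R_total = 0.13 + 6.3625 + 0.3754 + 0.13338 + 0.022218 + 0.03 = 7.0535 m²·K/W
Q = A·ΔT/R = 189.1 × 43.14 / 7.0535 = 1156.6 W

1157 W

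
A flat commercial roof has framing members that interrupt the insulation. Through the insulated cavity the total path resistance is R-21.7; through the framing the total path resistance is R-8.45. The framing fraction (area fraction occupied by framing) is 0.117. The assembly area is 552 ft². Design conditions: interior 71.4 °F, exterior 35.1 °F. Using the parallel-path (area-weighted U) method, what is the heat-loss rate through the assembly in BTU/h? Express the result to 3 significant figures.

1090 BTU/h

U_eff = 0.883/21.7 + 0.117/8.45 = 0.04069 + 0.01385 = 0.05454
R_eff = 1/U_eff = 18.34 ft²·°F·h/BTU
Q = 552 × (71.4 − 35.1) / 18.34 = 1093 BTU/h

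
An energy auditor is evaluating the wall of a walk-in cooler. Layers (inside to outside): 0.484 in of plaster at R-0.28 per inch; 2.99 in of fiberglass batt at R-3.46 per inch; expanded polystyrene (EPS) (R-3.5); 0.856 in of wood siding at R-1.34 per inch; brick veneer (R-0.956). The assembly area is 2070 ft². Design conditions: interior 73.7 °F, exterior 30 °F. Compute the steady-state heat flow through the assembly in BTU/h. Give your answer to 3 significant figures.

0.484 × 0.28 = 0.1355
2.99 × 3.46 = 10.35
0.856 × 1.34 = 1.147
R_total = 0.1355 + 10.35 + 3.5 + 1.147 + 0.956 = 16.08 ft²·°F·h/BTU
Q = A·ΔT/R = 2070 × (73.7 − 30) / 16.08 = 5624 BTU/h

5620 BTU/h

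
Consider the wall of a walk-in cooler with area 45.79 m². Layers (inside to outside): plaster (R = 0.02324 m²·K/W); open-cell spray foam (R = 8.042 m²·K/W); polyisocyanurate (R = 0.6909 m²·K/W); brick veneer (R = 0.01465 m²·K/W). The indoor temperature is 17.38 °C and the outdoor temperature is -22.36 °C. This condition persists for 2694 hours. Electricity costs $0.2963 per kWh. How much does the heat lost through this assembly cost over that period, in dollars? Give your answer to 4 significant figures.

R_total = 0.02324 + 8.042 + 0.6909 + 0.01465 = 8.7708 m²·K/W
Q = 45.79 × (17.38 − (-22.36)) / 8.7708 = 207.47 W
E = 207.47 W × 2694 h / 1000 = 558.93 kWh
Cost = 558.93 × 0.2963 = $165.61

165.6 dollars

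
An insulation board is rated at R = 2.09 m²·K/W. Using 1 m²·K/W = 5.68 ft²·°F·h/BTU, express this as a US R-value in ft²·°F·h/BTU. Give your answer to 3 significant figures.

R_US = 2.09 × 5.68 = 11.87

11.9 ft²·°F·h/BTU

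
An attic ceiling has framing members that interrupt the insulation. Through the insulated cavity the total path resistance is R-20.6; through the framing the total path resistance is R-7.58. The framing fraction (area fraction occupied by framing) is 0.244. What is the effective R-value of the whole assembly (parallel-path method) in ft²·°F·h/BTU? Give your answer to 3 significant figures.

U_eff = 0.756/20.6 + 0.244/7.58 = 0.0367 + 0.03219 = 0.06889
R_eff = 1/U_eff = 14.52 ft²·°F·h/BTU

14.5 ft²·°F·h/BTU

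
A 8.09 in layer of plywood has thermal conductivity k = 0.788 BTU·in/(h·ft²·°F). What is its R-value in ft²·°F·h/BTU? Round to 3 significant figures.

10.3 ft²·°F·h/BTU

R = L/k = 8.09/0.788 = 10.27 ft²·°F·h/BTU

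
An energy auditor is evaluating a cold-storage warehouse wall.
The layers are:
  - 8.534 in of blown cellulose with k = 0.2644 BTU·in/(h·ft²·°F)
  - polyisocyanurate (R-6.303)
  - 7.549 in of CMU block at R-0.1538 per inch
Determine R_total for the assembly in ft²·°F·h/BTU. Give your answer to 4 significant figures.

8.534/0.2644 = 32.277
7.549 × 0.1538 = 1.161
R_total = 32.277 + 6.303 + 1.161 = 39.741 ft²·°F·h/BTU

39.74 ft²·°F·h/BTU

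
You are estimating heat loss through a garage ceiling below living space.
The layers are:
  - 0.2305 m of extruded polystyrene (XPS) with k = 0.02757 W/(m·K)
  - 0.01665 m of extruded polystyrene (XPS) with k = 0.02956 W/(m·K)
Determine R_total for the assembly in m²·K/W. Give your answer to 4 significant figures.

8.924 m²·K/W

0.2305/0.02757 = 8.3605
0.01665/0.02956 = 0.56326
R_total = 8.3605 + 0.56326 = 8.9238 m²·K/W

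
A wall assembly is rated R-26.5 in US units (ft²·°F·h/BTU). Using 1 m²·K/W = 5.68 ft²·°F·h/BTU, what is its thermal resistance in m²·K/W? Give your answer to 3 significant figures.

R_SI = 26.5/5.68 = 4.665

4.67 m²·K/W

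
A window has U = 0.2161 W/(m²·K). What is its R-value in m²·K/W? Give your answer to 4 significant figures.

4.627 m²·K/W

R = 1/U = 1/0.2161 = 4.6275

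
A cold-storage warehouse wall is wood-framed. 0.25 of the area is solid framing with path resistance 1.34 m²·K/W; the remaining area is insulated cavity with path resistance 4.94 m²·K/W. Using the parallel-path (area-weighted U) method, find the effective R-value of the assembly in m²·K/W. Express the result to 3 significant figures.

U_eff = 0.75/4.94 + 0.25/1.34 = 0.1518 + 0.1866 = 0.3384
R_eff = 1/U_eff = 2.955 m²·K/W

2.96 m²·K/W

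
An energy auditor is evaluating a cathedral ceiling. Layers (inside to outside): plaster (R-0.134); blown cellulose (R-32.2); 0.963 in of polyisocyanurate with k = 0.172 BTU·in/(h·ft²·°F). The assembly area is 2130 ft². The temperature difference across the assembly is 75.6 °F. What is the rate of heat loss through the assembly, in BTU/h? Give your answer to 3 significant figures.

4250 BTU/h

0.963/0.172 = 5.599
R_total = 0.134 + 32.2 + 5.599 = 37.93 ft²·°F·h/BTU
Q = A·ΔT/R = 2130 × 75.6 / 37.93 = 4245 BTU/h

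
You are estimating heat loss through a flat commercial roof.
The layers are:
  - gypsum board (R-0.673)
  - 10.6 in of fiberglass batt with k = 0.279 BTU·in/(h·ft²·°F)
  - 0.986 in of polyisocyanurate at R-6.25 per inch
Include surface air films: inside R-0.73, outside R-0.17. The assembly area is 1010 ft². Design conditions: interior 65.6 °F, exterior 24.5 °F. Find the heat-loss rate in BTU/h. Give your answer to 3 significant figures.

10.6/0.279 = 37.99
0.986 × 6.25 = 6.162
R_total = 0.73 + 0.673 + 37.99 + 6.162 + 0.17 = 45.73 ft²·°F·h/BTU
Q = A·ΔT/R = 1010 × (65.6 − 24.5) / 45.73 = 907.8 BTU/h

908 BTU/h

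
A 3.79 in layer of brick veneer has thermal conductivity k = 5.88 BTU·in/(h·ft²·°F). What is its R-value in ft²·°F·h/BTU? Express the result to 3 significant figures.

0.645 ft²·°F·h/BTU

R = L/k = 3.79/5.88 = 0.6446 ft²·°F·h/BTU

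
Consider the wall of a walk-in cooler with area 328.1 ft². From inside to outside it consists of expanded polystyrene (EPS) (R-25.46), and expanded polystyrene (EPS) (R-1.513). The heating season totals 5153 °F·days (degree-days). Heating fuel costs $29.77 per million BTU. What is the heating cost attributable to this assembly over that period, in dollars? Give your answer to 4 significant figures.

44.78 dollars

R_total = 25.46 + 1.513 = 26.973 ft²·°F·h/BTU
E = A × HDD × 24 / R = 328.1 × 5153 × 24 / 26.973 = 1504300 BTU
Cost = 1504300/10⁶ × 29.77 = $44.784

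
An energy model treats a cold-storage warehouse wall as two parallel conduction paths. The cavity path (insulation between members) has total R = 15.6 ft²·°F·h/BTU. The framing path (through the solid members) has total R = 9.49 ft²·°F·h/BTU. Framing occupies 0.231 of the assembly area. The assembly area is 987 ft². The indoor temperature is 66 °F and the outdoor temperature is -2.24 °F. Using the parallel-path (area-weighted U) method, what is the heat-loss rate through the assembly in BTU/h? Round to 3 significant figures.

U_eff = 0.769/15.6 + 0.231/9.49 = 0.04929 + 0.02434 = 0.07364
R_eff = 1/U_eff = 13.58 ft²·°F·h/BTU
Q = 987 × (66 − (-2.24)) / 13.58 = 4960 BTU/h

4960 BTU/h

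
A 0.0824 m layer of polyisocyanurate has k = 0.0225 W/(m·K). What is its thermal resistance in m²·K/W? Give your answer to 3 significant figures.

3.66 m²·K/W

R = L/k = 0.0824/0.0225 = 3.662 m²·K/W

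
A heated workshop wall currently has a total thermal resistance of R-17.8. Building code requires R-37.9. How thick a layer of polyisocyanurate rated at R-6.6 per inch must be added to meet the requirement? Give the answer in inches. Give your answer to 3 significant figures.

3.05 in

ΔR = 37.9 − 17.8 = 20.1 ft²·°F·h/BTU
L = ΔR / (R/in) = 20.1/6.6 = 3.045 in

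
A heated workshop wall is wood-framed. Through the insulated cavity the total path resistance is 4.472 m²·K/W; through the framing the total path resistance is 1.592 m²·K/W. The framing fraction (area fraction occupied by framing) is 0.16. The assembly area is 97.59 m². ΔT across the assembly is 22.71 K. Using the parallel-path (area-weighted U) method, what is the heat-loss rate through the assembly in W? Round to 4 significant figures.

639.0 W

U_eff = 0.84/4.472 + 0.16/1.592 = 0.18784 + 0.1005 = 0.28834
R_eff = 1/U_eff = 3.4682 m²·K/W
Q = 97.59 × 22.71 / 3.4682 = 639.03 W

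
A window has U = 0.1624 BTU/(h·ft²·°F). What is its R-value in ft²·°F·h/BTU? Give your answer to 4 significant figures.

R = 1/U = 1/0.1624 = 6.1576

6.158 ft²·°F·h/BTU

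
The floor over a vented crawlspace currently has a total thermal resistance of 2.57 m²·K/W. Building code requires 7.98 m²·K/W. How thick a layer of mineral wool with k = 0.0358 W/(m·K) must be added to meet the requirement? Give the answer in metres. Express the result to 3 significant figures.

0.194 m

ΔR = 7.98 − 2.57 = 5.41 m²·K/W
L = ΔR × k = 5.41 × 0.0358 = 0.1937 m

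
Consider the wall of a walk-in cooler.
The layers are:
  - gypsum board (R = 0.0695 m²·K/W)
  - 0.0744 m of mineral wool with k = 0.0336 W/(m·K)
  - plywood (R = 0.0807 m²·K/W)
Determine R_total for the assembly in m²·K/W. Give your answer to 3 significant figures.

2.36 m²·K/W

0.0744/0.0336 = 2.214
R_total = 0.0695 + 2.214 + 0.0807 = 2.364 m²·K/W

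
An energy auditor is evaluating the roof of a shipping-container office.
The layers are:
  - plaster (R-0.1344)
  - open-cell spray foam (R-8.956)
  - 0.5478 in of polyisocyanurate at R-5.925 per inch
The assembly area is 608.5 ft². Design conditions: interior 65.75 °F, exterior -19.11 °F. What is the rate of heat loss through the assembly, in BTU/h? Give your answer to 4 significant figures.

0.5478 × 5.925 = 3.2457
R_total = 0.1344 + 8.956 + 3.2457 = 12.336 ft²·°F·h/BTU
Q = A·ΔT/R = 608.5 × (65.75 − (-19.11)) / 12.336 = 4185.9 BTU/h

4186 BTU/h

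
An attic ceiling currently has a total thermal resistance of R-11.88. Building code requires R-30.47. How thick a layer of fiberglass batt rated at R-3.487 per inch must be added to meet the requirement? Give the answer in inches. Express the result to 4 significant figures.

ΔR = 30.47 − 11.88 = 18.59 ft²·°F·h/BTU
L = ΔR / (R/in) = 18.59/3.487 = 5.3312 in

5.331 in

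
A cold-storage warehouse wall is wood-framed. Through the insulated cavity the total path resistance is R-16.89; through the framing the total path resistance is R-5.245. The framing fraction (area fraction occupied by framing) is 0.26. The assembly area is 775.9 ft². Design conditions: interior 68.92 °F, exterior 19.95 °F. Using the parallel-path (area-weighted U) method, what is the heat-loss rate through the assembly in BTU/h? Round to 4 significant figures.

U_eff = 0.74/16.89 + 0.26/5.245 = 0.043813 + 0.049571 = 0.093384
R_eff = 1/U_eff = 10.708 ft²·°F·h/BTU
Q = 775.9 × (68.92 − 19.95) / 10.708 = 3548.2 BTU/h

3548 BTU/h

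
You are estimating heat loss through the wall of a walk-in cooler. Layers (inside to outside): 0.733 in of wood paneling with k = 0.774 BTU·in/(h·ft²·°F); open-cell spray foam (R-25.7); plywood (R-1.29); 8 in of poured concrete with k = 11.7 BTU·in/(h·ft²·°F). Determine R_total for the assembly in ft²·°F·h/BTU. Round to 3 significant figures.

0.733/0.774 = 0.947
8/11.7 = 0.6838
R_total = 0.947 + 25.7 + 1.29 + 0.6838 = 28.62 ft²·°F·h/BTU

28.6 ft²·°F·h/BTU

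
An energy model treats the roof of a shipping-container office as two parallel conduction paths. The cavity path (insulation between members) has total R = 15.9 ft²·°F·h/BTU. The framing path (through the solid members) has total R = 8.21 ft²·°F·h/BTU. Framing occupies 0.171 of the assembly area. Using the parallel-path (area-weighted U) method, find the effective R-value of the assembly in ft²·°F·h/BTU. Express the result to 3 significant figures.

U_eff = 0.829/15.9 + 0.171/8.21 = 0.05214 + 0.02083 = 0.07297
R_eff = 1/U_eff = 13.7 ft²·°F·h/BTU

13.7 ft²·°F·h/BTU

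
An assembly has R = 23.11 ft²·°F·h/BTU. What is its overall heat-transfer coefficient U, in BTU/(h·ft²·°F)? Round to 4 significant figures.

U = 1/R = 1/23.11 = 0.043271

0.04327 BTU/(h·ft²·°F)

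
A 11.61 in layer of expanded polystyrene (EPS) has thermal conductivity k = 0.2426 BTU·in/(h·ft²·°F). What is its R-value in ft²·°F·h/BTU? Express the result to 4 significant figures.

R = L/k = 11.61/0.2426 = 47.857 ft²·°F·h/BTU

47.86 ft²·°F·h/BTU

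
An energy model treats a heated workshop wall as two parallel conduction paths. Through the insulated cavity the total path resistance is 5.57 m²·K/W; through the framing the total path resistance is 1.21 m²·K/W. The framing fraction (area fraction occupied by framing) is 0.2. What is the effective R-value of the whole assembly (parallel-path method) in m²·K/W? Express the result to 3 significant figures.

U_eff = 0.8/5.57 + 0.2/1.21 = 0.1436 + 0.1653 = 0.3089
R_eff = 1/U_eff = 3.237 m²·K/W

3.24 m²·K/W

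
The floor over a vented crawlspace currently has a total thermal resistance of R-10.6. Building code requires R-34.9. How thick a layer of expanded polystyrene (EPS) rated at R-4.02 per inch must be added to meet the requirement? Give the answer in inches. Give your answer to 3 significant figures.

ΔR = 34.9 − 10.6 = 24.3 ft²·°F·h/BTU
L = ΔR / (R/in) = 24.3/4.02 = 6.045 in

6.04 in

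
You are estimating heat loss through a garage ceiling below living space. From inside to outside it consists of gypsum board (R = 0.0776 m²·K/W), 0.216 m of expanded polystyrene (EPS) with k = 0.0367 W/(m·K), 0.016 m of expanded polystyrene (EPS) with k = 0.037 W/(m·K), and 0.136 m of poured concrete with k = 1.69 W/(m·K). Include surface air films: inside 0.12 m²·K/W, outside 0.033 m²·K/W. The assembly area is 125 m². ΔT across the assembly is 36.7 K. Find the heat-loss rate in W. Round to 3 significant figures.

0.216/0.0367 = 5.886
0.016/0.037 = 0.4324
0.136/1.69 = 0.08047
R_total = 0.12 + 0.0776 + 5.886 + 0.4324 + 0.08047 + 0.033 = 6.629 m²·K/W
Q = A·ΔT/R = 125 × 36.7 / 6.629 = 692 W

692 W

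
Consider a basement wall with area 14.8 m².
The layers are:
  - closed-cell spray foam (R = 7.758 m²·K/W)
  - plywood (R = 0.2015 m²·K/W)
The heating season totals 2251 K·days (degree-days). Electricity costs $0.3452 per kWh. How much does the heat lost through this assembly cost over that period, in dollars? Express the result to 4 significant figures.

R_total = 7.758 + 0.2015 = 7.9595 m²·K/W
E = A × HDD × 24 / R / 1000 = 14.8 × 2251 × 24 / 7.9595 / 1000 = 100.45 kWh
Cost = 100.45 × 0.3452 = $34.676

34.68 dollars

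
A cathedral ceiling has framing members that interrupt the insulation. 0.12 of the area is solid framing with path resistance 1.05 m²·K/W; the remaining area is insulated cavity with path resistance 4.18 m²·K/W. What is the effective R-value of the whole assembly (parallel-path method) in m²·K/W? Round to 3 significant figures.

3.08 m²·K/W

U_eff = 0.88/4.18 + 0.12/1.05 = 0.2105 + 0.1143 = 0.3248
R_eff = 1/U_eff = 3.079 m²·K/W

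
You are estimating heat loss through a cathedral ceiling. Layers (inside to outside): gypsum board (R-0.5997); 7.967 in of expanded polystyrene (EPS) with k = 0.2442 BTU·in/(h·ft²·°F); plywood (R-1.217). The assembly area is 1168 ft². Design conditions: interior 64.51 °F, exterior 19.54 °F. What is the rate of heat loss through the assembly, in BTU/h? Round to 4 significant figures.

1525 BTU/h

7.967/0.2442 = 32.625
R_total = 0.5997 + 32.625 + 1.217 = 34.442 ft²·°F·h/BTU
Q = A·ΔT/R = 1168 × (64.51 − 19.54) / 34.442 = 1525 BTU/h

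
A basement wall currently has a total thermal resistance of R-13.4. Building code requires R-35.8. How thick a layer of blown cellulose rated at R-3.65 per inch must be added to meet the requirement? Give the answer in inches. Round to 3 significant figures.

6.14 in

ΔR = 35.8 − 13.4 = 22.4 ft²·°F·h/BTU
L = ΔR / (R/in) = 22.4/3.65 = 6.137 in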